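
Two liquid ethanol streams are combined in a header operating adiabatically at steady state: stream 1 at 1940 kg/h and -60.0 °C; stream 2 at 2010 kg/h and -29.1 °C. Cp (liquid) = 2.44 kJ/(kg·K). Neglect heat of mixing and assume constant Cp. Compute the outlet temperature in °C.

Adiabatic, steady state ⇒ Σ ṁᵢCp,ᵢ(T_out − Tᵢ) = 0
T_out = Σ ṁᵢCp,ᵢTᵢ / Σ ṁᵢCp,ᵢ
      = -426730 / 9638 = -44.276 °C

T_out = -44.3 °C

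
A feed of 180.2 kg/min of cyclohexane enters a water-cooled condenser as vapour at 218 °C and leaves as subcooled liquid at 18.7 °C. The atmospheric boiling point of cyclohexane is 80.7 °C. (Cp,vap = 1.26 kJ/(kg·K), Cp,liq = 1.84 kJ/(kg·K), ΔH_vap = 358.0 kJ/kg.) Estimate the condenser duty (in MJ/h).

Q_c = 6970 MJ/h

vapour 218→80.7 °C: -173 kJ/kg
condensation at 80.7 °C: -358 kJ/kg
liquid 80.7→18.7 °C: -114.08 kJ/kg
Δh = -173 + -358 + -114.08 = -645.08 kJ/kg
Q = ṁ·Δh = 180.2 kg/min × -645.08 kJ/kg = -116240 kJ/min
|Q| = 1937.4 kW = 6974.6 MJ/h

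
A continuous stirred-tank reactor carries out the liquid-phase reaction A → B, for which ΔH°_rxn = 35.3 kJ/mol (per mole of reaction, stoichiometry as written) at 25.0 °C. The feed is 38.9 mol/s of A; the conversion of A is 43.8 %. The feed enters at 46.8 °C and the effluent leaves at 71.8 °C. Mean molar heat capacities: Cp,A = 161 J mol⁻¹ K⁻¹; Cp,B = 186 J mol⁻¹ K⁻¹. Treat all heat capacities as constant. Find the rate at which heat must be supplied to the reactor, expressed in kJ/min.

Extent of reaction ξ = 0.438 × 38.9 = 17.038 mol/s
Reaction term: ξ·ΔH°_rxn = 17.038 × 35.3 = 601.45 kJ/s
Sensible, feed 46.8→25 °C: -136.53 kJ/s
Outlet flows (mol/s): A 21.862, B 17.038
Sensible, products 25→71.8 °C: 313.04 kJ/s
Q = ΔH = 777.96 kJ/s = 777.96 kW
Heat supplied = 46677 kJ/min

Q_in = 46700 kJ/min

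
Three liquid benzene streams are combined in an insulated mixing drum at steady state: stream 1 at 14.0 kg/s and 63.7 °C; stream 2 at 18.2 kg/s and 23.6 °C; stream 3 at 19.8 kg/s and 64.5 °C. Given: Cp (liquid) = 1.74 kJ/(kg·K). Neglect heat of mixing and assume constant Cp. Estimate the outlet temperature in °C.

Energy balance with Q = 0: Σ ṁᵢCp,ᵢ(T_out − Tᵢ) = 0
T_out = Σ ṁᵢCp,ᵢTᵢ / Σ ṁᵢCp,ᵢ
      = 4521.3 / 90.48 = 49.97 °C

T_out = 50.0 °C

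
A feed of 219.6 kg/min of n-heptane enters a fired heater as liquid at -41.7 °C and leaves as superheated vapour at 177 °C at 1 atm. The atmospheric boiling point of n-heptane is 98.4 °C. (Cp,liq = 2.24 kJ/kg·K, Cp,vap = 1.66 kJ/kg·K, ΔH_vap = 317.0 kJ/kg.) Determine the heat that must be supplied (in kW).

Q = 2790 kW

liquid -41.7→98.4 °C: 313.82 kJ/kg
vaporisation at 98.4 °C: 317 kJ/kg
vapour 98.4→177 °C: 130.48 kJ/kg
Δh = 313.82 + 317 + 130.48 = 761.3 kJ/kg
Q = ṁ·Δh = 219.6 kg/min × 761.3 kJ/kg = 167180 kJ/min
|Q| = 2786.4 kW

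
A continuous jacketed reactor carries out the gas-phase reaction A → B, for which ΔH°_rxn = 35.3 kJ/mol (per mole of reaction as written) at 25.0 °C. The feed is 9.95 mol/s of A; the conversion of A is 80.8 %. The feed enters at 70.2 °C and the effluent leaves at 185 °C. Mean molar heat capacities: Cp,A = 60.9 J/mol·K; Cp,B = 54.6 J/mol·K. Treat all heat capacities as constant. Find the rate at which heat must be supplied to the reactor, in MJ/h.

Q_in = 1240 MJ/h

Extent of reaction ξ = 0.808 × 9.95 = 8.0396 mol/s
Reaction term: ξ·ΔH°_rxn = 8.0396 × 35.3 = 283.8 kJ/s
Sensible, feed 70.2→25 °C: -27.389 kJ/s
Outlet flows (mol/s): A 1.9104, B 8.0396
Sensible, products 25→185 °C: 88.849 kJ/s
Q = ΔH = 345.26 kJ/s = 345.26 kW
Heat supplied = 1242.9 MJ/h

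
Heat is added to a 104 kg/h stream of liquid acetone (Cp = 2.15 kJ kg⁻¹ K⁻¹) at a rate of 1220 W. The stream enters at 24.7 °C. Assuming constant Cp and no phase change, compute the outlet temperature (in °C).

T_out = 44.3 °C

Q = 1220 W = 4392 kJ/h
ΔT = Q/(ṁ·Cp) = 4392/(104×2.15) = 19.642 K
T_out = 24.7 + 19.642 = 44.342 °C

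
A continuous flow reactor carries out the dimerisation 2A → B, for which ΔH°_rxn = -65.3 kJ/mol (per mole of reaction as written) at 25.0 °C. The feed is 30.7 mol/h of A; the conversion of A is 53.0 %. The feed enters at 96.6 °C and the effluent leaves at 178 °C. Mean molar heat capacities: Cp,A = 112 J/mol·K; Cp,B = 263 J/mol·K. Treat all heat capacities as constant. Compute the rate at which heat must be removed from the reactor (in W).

Q_out = 56.3 W

Extent of reaction ξ = 0.530 × 30.7 / 2 = 8.1355 mol/h
Reaction term: ξ·ΔH°_rxn = 8.1355 × -65.3 = -531.25 kJ/h
Sensible, feed 96.6→25 °C: -246.19 kJ/h
Outlet flows (mol/h): A 14.429, B 8.1355
Sensible, products 25→178 °C: 574.62 kJ/h
Q = ΔH = -202.82 kJ/h = -0.056338 kW
Heat removed = 56.338 W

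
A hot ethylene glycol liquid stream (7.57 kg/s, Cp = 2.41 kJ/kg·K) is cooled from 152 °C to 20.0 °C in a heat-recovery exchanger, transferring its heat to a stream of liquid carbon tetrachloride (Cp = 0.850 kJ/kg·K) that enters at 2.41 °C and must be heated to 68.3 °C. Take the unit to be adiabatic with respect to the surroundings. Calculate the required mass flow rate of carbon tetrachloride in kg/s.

ṁ_c = 43.0 kg/s

Heat released by hot stream: Q = 7.57 × 2.41 × (152 − 20.0) = 2408.2 kJ/s
Energy balance on cold side (adiabatic exchanger): Q = ṁ_c·Cp_c·(T_c,out − T_c,in)
ṁ_c = 2408.2 / [0.850 × (68.3 − 2.41)] = 42.998 kg/s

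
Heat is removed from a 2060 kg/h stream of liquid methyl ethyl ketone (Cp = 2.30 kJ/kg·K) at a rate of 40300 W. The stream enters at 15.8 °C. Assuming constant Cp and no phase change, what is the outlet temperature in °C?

T_out = -14.8 °C

Q = 40300 W = 145080 kJ/h
ΔT = Q/(ṁ·Cp) = 145080/(2060×2.30) = 30.621 K
T_out = 15.8 − 30.621 = -14.821 °C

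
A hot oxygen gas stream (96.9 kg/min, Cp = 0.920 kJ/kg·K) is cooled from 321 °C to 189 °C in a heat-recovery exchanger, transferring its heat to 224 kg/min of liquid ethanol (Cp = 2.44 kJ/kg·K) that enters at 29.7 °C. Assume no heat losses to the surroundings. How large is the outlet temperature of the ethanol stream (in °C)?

Heat released by hot stream: Q = 96.9 × 0.920 × (321 − 189) = 11768 kJ/min
Energy balance on cold side (adiabatic exchanger): Q = ṁ_c·Cp_c·(T_c,out − T_c,in)
T_c,out = 29.7 + 11768/(224 × 2.44) = 51.23 °C

T_c,out = 51.2 °C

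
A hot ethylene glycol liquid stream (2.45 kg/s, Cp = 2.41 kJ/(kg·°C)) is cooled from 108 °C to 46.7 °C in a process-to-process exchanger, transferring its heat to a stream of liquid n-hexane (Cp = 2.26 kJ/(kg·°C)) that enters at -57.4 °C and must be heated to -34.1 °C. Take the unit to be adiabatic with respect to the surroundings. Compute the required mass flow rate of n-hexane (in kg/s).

ṁ_c = 6.87 kg/s

Heat released by hot stream: Q = 2.45 × 2.41 × (108 − 46.7) = 361.95 kJ/s
Energy balance on cold side (adiabatic exchanger): Q = ṁ_c·Cp_c·(T_c,out − T_c,in)
ṁ_c = 361.95 / [2.26 × (-34.1 − -57.4)] = 6.8735 kg/s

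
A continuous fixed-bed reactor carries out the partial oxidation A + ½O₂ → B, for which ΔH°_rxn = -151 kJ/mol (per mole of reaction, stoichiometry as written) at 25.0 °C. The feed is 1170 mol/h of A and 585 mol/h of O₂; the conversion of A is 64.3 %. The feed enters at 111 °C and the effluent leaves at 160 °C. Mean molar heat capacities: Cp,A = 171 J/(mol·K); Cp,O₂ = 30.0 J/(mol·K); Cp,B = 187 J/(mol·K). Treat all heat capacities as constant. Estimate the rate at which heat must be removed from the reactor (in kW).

Extent of reaction ξ = 0.643 × 1170 = 752.31 mol/h
Reaction term: ξ·ΔH°_rxn = 752.31 × -151 = -113600 kJ/h
Sensible, feed 111→25 °C: -18715 kJ/h
Outlet flows (mol/h): A 417.69, O₂ 208.84, B 752.31
Sensible, products 25→160 °C: 29480 kJ/h
Q = ΔH = -102830 kJ/h = -28.565 kW
Heat removed = 28.565 kW

Q_out = 28.6 kW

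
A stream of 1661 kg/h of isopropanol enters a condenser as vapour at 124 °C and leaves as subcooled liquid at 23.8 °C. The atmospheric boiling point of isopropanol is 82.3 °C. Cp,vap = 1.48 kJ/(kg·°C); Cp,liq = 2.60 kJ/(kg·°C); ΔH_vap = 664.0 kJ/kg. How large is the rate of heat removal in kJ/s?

Q_c = 405 kJ/s

vapour 124→82.3 °C: -61.716 kJ/kg
condensation at 82.3 °C: -664 kJ/kg
liquid 82.3→23.8 °C: -152.1 kJ/kg
Δh = -61.716 + -664 + -152.1 = -877.82 kJ/kg
Q = ṁ·Δh = 1661 kg/h × -877.82 kJ/kg = -1.4581e+06 kJ/h
|Q| = 405.01 kW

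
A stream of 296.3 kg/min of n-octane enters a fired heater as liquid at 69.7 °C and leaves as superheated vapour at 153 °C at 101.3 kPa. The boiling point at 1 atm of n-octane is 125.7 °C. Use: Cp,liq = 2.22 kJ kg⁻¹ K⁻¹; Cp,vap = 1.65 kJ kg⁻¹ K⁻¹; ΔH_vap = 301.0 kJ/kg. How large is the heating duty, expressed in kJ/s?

liquid 69.7→125.7 °C: 124.32 kJ/kg
vaporisation at 125.7 °C: 301 kJ/kg
vapour 125.7→153 °C: 45.045 kJ/kg
Δh = 124.32 + 301 + 45.045 = 470.37 kJ/kg
Q = ṁ·Δh = 296.3 kg/min × 470.37 kJ/kg = 139370 kJ/min
|Q| = 2322.8 kW

Q = 2320 kJ/s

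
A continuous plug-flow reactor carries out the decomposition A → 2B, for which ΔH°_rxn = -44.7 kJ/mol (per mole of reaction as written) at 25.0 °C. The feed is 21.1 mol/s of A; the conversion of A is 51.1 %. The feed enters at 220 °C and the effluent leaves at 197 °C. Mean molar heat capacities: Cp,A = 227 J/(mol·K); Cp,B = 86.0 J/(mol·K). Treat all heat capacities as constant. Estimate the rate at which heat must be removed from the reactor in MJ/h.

Q_out = 2500 MJ/h

Extent of reaction ξ = 0.511 × 21.1 = 10.782 mol/s
Reaction term: ξ·ΔH°_rxn = 10.782 × -44.7 = -481.96 kJ/s
Sensible, feed 220→25 °C: -933.99 kJ/s
Outlet flows (mol/s): A 10.318, B 21.564
Sensible, products 25→197 °C: 721.83 kJ/s
Q = ΔH = -694.12 kJ/s = -694.12 kW
Heat removed = 2498.8 MJ/h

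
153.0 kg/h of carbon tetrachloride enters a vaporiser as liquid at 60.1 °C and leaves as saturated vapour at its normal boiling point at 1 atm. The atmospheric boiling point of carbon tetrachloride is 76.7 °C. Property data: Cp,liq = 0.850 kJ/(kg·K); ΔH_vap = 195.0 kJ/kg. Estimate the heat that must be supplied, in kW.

Q = 8.89 kW

liquid 60.1→76.7 °C: 14.11 kJ/kg
vaporisation at 76.7 °C: 195 kJ/kg
Δh = 14.11 + 195 = 209.11 kJ/kg
Q = ṁ·Δh = 153.0 kg/h × 209.11 kJ/kg = 31994 kJ/h
|Q| = 8.8872 kW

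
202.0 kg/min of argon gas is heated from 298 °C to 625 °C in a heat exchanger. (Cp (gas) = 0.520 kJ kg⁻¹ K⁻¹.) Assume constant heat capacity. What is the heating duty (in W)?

Q = 572000 W

Q = ṁ·Cp·ΔT = 202.0 × 0.520 × (625 − 298) = 34348 kJ/min
Converting: 34348 / 60 s = 572.47 kW
Heating duty = 572470 W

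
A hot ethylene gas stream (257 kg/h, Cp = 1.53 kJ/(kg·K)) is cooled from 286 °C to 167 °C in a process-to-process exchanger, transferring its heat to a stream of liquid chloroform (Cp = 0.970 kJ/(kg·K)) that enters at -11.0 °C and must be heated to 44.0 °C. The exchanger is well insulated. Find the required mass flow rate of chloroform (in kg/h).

ṁ_c = 877 kg/h

Heat released by hot stream: Q = 257 × 1.53 × (286 − 167) = 46792 kJ/h
Energy balance on cold side (adiabatic exchanger): Q = ṁ_c·Cp_c·(T_c,out − T_c,in)
ṁ_c = 46792 / [0.970 × (44.0 − -11.0)] = 877.08 kg/h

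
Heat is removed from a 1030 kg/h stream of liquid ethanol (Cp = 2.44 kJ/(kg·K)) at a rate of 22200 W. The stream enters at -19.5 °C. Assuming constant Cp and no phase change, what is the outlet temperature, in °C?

Q = 22200 W = 79920 kJ/h
ΔT = Q/(ṁ·Cp) = 79920/(1030×2.44) = 31.8 K
T_out = -19.5 − 31.8 = -51.3 °C

T_out = -51.3 °C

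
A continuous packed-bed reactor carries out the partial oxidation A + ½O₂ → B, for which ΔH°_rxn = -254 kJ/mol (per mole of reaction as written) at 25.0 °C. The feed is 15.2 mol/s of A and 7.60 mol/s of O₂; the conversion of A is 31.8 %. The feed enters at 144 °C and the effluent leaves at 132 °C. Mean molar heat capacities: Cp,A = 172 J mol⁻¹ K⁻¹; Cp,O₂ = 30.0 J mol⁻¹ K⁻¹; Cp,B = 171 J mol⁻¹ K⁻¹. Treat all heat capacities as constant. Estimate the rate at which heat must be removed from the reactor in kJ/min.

Extent of reaction ξ = 0.318 × 15.2 = 4.8336 mol/s
Reaction term: ξ·ΔH°_rxn = 4.8336 × -254 = -1227.7 kJ/s
Sensible, feed 144→25 °C: -338.25 kJ/s
Outlet flows (mol/s): A 10.366, O₂ 5.1832, B 4.8336
Sensible, products 25→132 °C: 295.86 kJ/s
Q = ΔH = -1270.1 kJ/s = -1270.1 kW
Heat removed = 76207 kJ/min

Q_out = 76200 kJ/min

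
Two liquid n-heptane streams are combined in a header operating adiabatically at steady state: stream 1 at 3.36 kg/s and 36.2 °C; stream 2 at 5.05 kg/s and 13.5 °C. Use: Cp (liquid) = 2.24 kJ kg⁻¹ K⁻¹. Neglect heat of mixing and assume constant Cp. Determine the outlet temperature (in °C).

T_out = 22.6 °C

Adiabatic, steady state ⇒ Σ ṁᵢCp,ᵢ(T_out − Tᵢ) = 0
Σ ṁᵢCp,ᵢTᵢ = 3.36×2.24×36.2 + 5.05×2.24×13.5 = 425.17
Σ ṁᵢCp,ᵢ = 3.36×2.24 + 5.05×2.24 = 18.838
T_out = 425.17 / 18.838 = 22.569 °C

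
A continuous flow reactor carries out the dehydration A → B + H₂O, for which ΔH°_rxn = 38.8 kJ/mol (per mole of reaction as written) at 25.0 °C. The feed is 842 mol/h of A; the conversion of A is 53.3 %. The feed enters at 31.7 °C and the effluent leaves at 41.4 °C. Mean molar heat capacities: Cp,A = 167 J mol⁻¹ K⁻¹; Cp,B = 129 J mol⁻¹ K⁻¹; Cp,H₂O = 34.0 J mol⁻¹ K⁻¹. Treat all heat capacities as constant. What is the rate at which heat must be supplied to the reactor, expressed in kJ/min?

Q_in = 312 kJ/min

Extent of reaction ξ = 0.533 × 842 = 448.79 mol/h
Reaction term: ξ·ΔH°_rxn = 448.79 × 38.8 = 17413 kJ/h
Sensible, feed 31.7→25 °C: -942.11 kJ/h
Outlet flows (mol/h): A 393.21, B 448.79, H₂O 448.79
Sensible, products 25→41.4 °C: 2276.6 kJ/h
Q = ΔH = 18747 kJ/h = 5.2076 kW
Heat supplied = 312.46 kJ/min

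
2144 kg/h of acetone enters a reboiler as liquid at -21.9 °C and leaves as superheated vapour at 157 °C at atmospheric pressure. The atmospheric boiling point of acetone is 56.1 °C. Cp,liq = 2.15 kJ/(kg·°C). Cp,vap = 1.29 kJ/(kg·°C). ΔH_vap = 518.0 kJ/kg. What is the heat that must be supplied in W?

Q = 486000 W

liquid -21.9→56.1 °C: 167.7 kJ/kg
vaporisation at 56.1 °C: 518 kJ/kg
vapour 56.1→157 °C: 130.16 kJ/kg
Δh = 167.7 + 518 + 130.16 = 815.86 kJ/kg
Q = ṁ·Δh = 2144 kg/h × 815.86 kJ/kg = 1.7492e+06 kJ/h
|Q| = 485.89 kW = 485890 W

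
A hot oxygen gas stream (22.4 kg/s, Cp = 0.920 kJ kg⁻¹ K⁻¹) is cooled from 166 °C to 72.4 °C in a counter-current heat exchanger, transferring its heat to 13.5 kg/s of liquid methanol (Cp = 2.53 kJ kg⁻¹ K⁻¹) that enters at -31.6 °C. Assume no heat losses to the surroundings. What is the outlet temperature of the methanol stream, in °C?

Heat released by hot stream: Q = 22.4 × 0.920 × (166 − 72.4) = 1928.9 kJ/s
Energy balance on cold side (adiabatic exchanger): Q = ṁ_c·Cp_c·(T_c,out − T_c,in)
T_c,out = -31.6 + 1928.9/(13.5 × 2.53) = 24.875 °C

T_c,out = 24.9 °C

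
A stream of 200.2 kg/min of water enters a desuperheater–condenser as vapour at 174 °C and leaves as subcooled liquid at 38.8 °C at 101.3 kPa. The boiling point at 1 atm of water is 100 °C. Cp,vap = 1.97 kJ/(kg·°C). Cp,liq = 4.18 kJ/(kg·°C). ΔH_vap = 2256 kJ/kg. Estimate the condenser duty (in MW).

Q_c = 8.87 MW

vapour 174→100 °C: -145.78 kJ/kg
condensation at 100 °C: -2256 kJ/kg
liquid 100→38.8 °C: -255.82 kJ/kg
Δh = -145.78 + -2256 + -255.82 = -2657.6 kJ/kg
Q = ṁ·Δh = 200.2 kg/min × -2657.6 kJ/kg = -532050 kJ/min
|Q| = 8867.5 kW = 8.8675 MW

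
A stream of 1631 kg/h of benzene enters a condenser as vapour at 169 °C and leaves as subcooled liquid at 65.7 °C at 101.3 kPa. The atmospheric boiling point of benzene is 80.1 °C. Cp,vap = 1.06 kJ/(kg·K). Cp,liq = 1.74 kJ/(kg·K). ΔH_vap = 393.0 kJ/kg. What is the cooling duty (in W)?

vapour 169→80.1 °C: -94.234 kJ/kg
condensation at 80.1 °C: -393 kJ/kg
liquid 80.1→65.7 °C: -25.056 kJ/kg
Δh = -94.234 + -393 + -25.056 = -512.29 kJ/kg
Q = ṁ·Δh = 1631 kg/h × -512.29 kJ/kg = -835540 kJ/h
|Q| = 232.1 kW = 232100 W

Q_c = 232000 W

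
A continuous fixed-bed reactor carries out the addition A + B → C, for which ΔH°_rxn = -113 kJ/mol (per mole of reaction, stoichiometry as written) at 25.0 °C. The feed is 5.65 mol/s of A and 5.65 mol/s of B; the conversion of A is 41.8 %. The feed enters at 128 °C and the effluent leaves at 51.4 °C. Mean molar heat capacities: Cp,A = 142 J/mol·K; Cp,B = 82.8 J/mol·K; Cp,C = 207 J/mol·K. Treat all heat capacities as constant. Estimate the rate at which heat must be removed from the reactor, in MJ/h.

Q_out = 1310 MJ/h

Extent of reaction ξ = 0.418 × 5.65 = 2.3617 mol/s
Reaction term: ξ·ΔH°_rxn = 2.3617 × -113 = -266.87 kJ/s
Sensible, feed 128→25 °C: -130.82 kJ/s
Outlet flows (mol/s): A 3.2883, B 3.2883, C 2.3617
Sensible, products 25→51.4 °C: 32.421 kJ/s
Q = ΔH = -365.27 kJ/s = -365.27 kW
Heat removed = 1315 MJ/h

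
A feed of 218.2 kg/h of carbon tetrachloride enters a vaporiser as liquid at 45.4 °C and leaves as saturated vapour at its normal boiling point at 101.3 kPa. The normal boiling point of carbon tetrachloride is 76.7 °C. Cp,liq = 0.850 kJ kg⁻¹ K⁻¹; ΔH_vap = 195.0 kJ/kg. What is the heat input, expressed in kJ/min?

liquid 45.4→76.7 °C: 26.605 kJ/kg
vaporisation at 76.7 °C: 195 kJ/kg
Δh = 26.605 + 195 = 221.61 kJ/kg
Q = ṁ·Δh = 218.2 kg/h × 221.61 kJ/kg = 48354 kJ/h
|Q| = 13.432 kW = 805.9 kJ/min

Q = 806 kJ/min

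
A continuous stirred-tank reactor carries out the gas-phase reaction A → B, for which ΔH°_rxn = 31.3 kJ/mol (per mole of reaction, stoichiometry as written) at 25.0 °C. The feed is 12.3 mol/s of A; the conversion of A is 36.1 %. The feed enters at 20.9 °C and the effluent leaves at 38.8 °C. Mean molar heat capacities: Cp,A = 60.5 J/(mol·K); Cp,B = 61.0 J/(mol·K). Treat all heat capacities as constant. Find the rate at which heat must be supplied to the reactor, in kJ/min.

Extent of reaction ξ = 0.361 × 12.3 = 4.4403 mol/s
Reaction term: ξ·ΔH°_rxn = 4.4403 × 31.3 = 138.98 kJ/s
Sensible, feed 20.9→25 °C: 3.051 kJ/s
Outlet flows (mol/s): A 7.8597, B 4.4403
Sensible, products 25→38.8 °C: 10.3 kJ/s
Q = ΔH = 152.33 kJ/s = 152.33 kW
Heat supplied = 9139.9 kJ/min

Q_in = 9140 kJ/min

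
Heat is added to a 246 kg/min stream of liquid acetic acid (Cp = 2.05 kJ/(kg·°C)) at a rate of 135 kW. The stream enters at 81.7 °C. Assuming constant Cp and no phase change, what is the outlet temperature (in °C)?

Q = 135 kW = 8100 kJ/min
ΔT = Q/(ṁ·Cp) = 8100/(246×2.05) = 16.062 K
T_out = 81.7 + 16.062 = 97.762 °C

T_out = 97.8 °C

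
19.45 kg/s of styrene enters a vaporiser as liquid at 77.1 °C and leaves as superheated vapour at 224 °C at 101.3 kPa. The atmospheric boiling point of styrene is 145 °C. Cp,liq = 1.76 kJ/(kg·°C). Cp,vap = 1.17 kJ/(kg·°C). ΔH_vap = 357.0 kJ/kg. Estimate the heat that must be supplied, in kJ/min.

Q = 664000 kJ/min

liquid 77.1→145 °C: 119.5 kJ/kg
vaporisation at 145 °C: 357 kJ/kg
vapour 145→224 °C: 92.43 kJ/kg
Δh = 119.5 + 357 + 92.43 = 568.93 kJ/kg
Q = ṁ·Δh = 19.45 kg/s × 568.93 kJ/kg = 11066 kJ/s
|Q| = 11066 kW = 663950 kJ/min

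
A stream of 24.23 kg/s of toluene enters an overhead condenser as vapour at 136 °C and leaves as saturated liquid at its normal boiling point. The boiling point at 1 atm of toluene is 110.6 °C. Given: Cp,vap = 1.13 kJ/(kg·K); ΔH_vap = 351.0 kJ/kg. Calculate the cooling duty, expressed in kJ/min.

Q_c = 552000 kJ/min

vapour 136→110.6 °C: -28.702 kJ/kg
condensation at 110.6 °C: -351 kJ/kg
Δh = -28.702 + -351 = -379.7 kJ/kg
Q = ṁ·Δh = 24.23 kg/s × -379.7 kJ/kg = -9200.2 kJ/s
|Q| = 9200.2 kW = 552010 kJ/min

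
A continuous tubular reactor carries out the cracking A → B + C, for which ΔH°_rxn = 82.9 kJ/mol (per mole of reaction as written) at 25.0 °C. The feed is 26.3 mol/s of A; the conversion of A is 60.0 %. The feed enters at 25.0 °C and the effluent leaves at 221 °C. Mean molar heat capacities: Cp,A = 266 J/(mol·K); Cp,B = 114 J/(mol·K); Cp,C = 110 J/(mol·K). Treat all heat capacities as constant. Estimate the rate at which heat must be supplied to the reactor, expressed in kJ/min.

Q_in = 153000 kJ/min

Extent of reaction ξ = 0.600 × 26.3 = 15.78 mol/s
Reaction term: ξ·ΔH°_rxn = 15.78 × 82.9 = 1308.2 kJ/s
Sensible, feed 25.0→25 °C: 0 kJ/s
Outlet flows (mol/s): A 10.52, B 15.78, C 15.78
Sensible, products 25→221 °C: 1241.3 kJ/s
Q = ΔH = 2549.4 kJ/s = 2549.4 kW
Heat supplied = 152970 kJ/min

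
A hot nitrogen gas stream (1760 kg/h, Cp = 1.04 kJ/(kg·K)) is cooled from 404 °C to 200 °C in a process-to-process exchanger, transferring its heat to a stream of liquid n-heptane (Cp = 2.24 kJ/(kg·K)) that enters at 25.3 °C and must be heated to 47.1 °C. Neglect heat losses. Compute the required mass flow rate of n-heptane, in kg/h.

ṁ_c = 7650 kg/h

Heat released by hot stream: Q = 1760 × 1.04 × (404 − 200) = 373400 kJ/h
Energy balance on cold side (adiabatic exchanger): Q = ṁ_c·Cp_c·(T_c,out − T_c,in)
ṁ_c = 373400 / [2.24 × (47.1 − 25.3)] = 7646.7 kg/h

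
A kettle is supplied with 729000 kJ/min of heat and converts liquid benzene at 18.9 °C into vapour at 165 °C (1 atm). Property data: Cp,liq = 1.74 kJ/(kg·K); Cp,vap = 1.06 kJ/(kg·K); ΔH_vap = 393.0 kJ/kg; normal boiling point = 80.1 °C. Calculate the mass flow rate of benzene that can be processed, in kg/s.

ṁ = 20.6 kg/s

Δh = 1.74×(80.1−18.9) + 393.0 + 1.06×(165−80.1) = 589.48 kJ/kg
Q = 729000 kJ/min = 12150 kJ/s = 12150 kJ/s
ṁ = Q/Δh = 12150 / 589.48 = 20.611 kg/s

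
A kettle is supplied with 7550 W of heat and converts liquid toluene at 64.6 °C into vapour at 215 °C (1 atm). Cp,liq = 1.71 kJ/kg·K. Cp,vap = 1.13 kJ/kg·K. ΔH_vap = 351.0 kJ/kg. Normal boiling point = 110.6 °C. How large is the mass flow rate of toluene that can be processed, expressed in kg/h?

Δh = 1.71×(110.6−64.6) + 351.0 + 1.13×(215−110.6) = 547.63 kJ/kg
Q = 7550 W = 7.55 kJ/s = 27180 kJ/h
ṁ = Q/Δh = 27180 / 547.63 = 49.632 kg/h

ṁ = 49.6 kg/h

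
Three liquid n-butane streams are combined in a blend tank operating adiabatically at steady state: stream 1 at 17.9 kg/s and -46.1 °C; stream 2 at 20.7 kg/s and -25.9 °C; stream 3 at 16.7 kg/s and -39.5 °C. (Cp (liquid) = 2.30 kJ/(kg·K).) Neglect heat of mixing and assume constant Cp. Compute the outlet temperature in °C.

T_out = -36.5 °C

No heat crosses the boundary, so H_out = H_in.
Σ ṁᵢCp,ᵢTᵢ = 17.9×2.30×-46.1 + 20.7×2.30×-25.9 + 16.7×2.30×-39.5 = -4648.2
Σ ṁᵢCp,ᵢ = 17.9×2.30 + 20.7×2.30 + 16.7×2.30 = 127.19
T_out = -4648.2 / 127.19 = -36.546 °C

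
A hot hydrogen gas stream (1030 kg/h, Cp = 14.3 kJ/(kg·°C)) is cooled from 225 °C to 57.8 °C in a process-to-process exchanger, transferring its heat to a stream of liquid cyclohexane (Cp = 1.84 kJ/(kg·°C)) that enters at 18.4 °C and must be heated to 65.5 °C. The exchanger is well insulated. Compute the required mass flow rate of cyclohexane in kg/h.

Heat released by hot stream: Q = 1030 × 14.3 × (225 − 57.8) = 2.4627e+06 kJ/h
Energy balance on cold side (adiabatic exchanger): Q = ṁ_c·Cp_c·(T_c,out − T_c,in)
ṁ_c = 2.4627e+06 / [1.84 × (65.5 − 18.4)] = 28417 kg/h

ṁ_c = 28400 kg/h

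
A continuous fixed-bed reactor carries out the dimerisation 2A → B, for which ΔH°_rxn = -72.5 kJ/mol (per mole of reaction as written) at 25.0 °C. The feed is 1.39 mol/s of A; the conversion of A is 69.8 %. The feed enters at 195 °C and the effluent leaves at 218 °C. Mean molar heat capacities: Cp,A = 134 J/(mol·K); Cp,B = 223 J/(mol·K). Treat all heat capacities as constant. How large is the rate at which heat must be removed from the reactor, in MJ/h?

Extent of reaction ξ = 0.698 × 1.39 / 2 = 0.48511 mol/s
Reaction term: ξ·ΔH°_rxn = 0.48511 × -72.5 = -35.17 kJ/s
Sensible, feed 195→25 °C: -31.664 kJ/s
Outlet flows (mol/s): A 0.41978, B 0.48511
Sensible, products 25→218 °C: 31.735 kJ/s
Q = ΔH = -35.1 kJ/s = -35.1 kW
Heat removed = 126.36 MJ/h

Q_out = 126 MJ/h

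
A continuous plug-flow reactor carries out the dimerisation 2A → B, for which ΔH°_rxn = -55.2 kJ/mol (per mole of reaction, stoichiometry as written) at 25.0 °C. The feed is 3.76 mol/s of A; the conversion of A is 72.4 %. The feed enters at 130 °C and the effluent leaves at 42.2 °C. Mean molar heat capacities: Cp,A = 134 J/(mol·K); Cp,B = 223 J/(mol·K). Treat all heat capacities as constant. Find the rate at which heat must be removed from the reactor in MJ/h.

Extent of reaction ξ = 0.724 × 3.76 / 2 = 1.3611 mol/s
Reaction term: ξ·ΔH°_rxn = 1.3611 × -55.2 = -75.134 kJ/s
Sensible, feed 130→25 °C: -52.903 kJ/s
Outlet flows (mol/s): A 1.0378, B 1.3611
Sensible, products 25→42.2 °C: 7.6125 kJ/s
Q = ΔH = -120.42 kJ/s = -120.42 kW
Heat removed = 433.53 MJ/h

Q_out = 434 MJ/h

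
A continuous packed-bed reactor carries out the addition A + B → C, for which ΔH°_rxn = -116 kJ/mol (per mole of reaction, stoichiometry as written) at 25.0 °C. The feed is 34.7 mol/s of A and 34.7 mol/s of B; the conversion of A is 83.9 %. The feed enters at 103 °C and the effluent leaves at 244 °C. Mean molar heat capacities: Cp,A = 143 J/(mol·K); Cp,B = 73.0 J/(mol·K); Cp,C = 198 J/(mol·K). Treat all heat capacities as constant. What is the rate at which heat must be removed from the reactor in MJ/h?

Extent of reaction ξ = 0.839 × 34.7 = 29.113 mol/s
Reaction term: ξ·ΔH°_rxn = 29.113 × -116 = -3377.1 kJ/s
Sensible, feed 103→25 °C: -584.63 kJ/s
Outlet flows (mol/s): A 5.5867, B 5.5867, C 29.113
Sensible, products 25→244 °C: 1526.7 kJ/s
Q = ΔH = -2435.1 kJ/s = -2435.1 kW
Heat removed = 8766.3 MJ/h

Q_out = 8770 MJ/h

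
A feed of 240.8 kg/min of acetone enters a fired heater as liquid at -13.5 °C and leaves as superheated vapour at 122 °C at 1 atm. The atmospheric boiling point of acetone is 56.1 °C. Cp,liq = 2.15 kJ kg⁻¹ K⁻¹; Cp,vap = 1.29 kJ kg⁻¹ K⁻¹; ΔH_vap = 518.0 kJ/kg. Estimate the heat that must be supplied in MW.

liquid -13.5→56.1 °C: 149.64 kJ/kg
vaporisation at 56.1 °C: 518 kJ/kg
vapour 56.1→122 °C: 85.011 kJ/kg
Δh = 149.64 + 518 + 85.011 = 752.65 kJ/kg
Q = ṁ·Δh = 240.8 kg/min × 752.65 kJ/kg = 181240 kJ/min
|Q| = 3020.6 kW = 3.0206 MW

Q = 3.02 MW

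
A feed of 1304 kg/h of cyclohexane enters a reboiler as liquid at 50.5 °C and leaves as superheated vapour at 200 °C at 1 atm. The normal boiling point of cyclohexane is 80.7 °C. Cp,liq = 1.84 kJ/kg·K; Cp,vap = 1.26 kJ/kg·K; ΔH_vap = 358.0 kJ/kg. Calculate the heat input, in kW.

Q = 204 kW

liquid 50.5→80.7 °C: 55.568 kJ/kg
vaporisation at 80.7 °C: 358 kJ/kg
vapour 80.7→200 °C: 150.32 kJ/kg
Δh = 55.568 + 358 + 150.32 = 563.89 kJ/kg
Q = ṁ·Δh = 1304 kg/h × 563.89 kJ/kg = 735310 kJ/h
|Q| = 204.25 kW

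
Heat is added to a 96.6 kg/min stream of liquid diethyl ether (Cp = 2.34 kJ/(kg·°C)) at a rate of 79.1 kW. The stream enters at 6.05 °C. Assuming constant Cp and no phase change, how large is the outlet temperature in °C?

Q = 79.1 kW = 4746 kJ/min
ΔT = Q/(ṁ·Cp) = 4746/(96.6×2.34) = 20.996 K
T_out = 6.05 + 20.996 = 27.046 °C

T_out = 27.0 °C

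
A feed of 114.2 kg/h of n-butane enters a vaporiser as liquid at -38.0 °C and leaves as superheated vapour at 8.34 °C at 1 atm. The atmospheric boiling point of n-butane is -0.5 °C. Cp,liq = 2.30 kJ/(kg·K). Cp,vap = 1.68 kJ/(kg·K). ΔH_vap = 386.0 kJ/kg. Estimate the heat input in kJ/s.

Q = 15.5 kJ/s

liquid -38.0→-0.5 °C: 86.25 kJ/kg
vaporisation at -0.5 °C: 386 kJ/kg
vapour -0.5→8.34 °C: 14.851 kJ/kg
Δh = 86.25 + 386 + 14.851 = 487.1 kJ/kg
Q = ṁ·Δh = 114.2 kg/h × 487.1 kJ/kg = 55627 kJ/h
|Q| = 15.452 kW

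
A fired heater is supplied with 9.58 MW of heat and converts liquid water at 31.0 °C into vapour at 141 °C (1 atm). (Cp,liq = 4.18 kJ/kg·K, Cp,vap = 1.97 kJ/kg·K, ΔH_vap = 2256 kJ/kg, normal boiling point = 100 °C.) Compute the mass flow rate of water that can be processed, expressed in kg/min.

Δh = 4.18×(100−31.0) + 2256 + 1.97×(141−100) = 2625.2 kJ/kg
Q = 9.58 MW = 9580 kJ/s = 574800 kJ/min
ṁ = Q/Δh = 574800 / 2625.2 = 218.96 kg/min

ṁ = 219 kg/min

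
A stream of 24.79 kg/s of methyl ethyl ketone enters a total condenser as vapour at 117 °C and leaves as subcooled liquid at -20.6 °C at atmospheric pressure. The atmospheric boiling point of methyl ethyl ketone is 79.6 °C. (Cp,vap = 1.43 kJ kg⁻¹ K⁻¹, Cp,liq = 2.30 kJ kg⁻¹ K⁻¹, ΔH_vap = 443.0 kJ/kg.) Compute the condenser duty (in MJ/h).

Q_c = 64900 MJ/h

vapour 117→79.6 °C: -53.482 kJ/kg
condensation at 79.6 °C: -443 kJ/kg
liquid 79.6→-20.6 °C: -230.46 kJ/kg
Δh = -53.482 + -443 + -230.46 = -726.94 kJ/kg
Q = ṁ·Δh = 24.79 kg/s × -726.94 kJ/kg = -18021 kJ/s
|Q| = 18021 kW = 64875 MJ/h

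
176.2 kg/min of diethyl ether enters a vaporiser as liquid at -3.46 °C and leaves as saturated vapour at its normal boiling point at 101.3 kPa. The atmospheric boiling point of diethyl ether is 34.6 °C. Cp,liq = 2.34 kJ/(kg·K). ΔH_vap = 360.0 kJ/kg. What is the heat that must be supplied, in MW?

liquid -3.46→34.6 °C: 89.06 kJ/kg
vaporisation at 34.6 °C: 360 kJ/kg
Δh = 89.06 + 360 = 449.06 kJ/kg
Q = ṁ·Δh = 176.2 kg/min × 449.06 kJ/kg = 79124 kJ/min
|Q| = 1318.7 kW = 1.3187 MW

Q = 1.32 MW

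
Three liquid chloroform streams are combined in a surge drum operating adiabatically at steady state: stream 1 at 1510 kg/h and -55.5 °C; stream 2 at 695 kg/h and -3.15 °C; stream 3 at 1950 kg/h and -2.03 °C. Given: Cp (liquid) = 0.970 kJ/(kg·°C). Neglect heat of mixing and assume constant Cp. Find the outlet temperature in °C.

Adiabatic, steady state ⇒ Σ ṁᵢCp,ᵢ(T_out − Tᵢ) = 0
Σ ṁᵢCp,ᵢTᵢ = 1510×0.970×-55.5 + 695×0.970×-3.15 + 1950×0.970×-2.03 = -87254
Σ ṁᵢCp,ᵢ = 1510×0.970 + 695×0.970 + 1950×0.970 = 4030.3
T_out = -87254 / 4030.3 = -21.649 °C

T_out = -21.6 °C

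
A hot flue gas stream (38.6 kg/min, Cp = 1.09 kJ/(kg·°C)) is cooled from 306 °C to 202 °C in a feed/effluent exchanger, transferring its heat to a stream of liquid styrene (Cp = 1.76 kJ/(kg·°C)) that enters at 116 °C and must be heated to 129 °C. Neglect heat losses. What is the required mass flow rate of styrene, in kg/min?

Heat released by hot stream: Q = 38.6 × 1.09 × (306 − 202) = 4375.7 kJ/min
Energy balance on cold side (adiabatic exchanger): Q = ṁ_c·Cp_c·(T_c,out − T_c,in)
ṁ_c = 4375.7 / [1.76 × (129 − 116)] = 191.25 kg/min

ṁ_c = 191 kg/min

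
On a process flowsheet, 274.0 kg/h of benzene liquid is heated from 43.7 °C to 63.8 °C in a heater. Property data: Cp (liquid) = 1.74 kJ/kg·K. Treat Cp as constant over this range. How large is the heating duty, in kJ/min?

Q = 160 kJ/min

Q = ṁ·Cp·ΔT = 274.0 × 1.74 × (63.8 − 43.7) = 9582.9 kJ/h
Converting: 9582.9 / 3600 s = 2.6619 kW
Heating duty = 159.71 kJ/min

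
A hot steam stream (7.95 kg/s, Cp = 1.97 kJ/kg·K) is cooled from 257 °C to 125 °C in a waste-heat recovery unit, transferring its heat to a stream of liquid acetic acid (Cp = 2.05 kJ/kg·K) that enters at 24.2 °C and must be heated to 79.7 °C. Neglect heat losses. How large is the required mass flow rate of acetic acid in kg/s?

Heat released by hot stream: Q = 7.95 × 1.97 × (257 − 125) = 2067.3 kJ/s
Energy balance on cold side (adiabatic exchanger): Q = ṁ_c·Cp_c·(T_c,out − T_c,in)
ṁ_c = 2067.3 / [2.05 × (79.7 − 24.2)] = 18.17 kg/s

ṁ_c = 18.2 kg/s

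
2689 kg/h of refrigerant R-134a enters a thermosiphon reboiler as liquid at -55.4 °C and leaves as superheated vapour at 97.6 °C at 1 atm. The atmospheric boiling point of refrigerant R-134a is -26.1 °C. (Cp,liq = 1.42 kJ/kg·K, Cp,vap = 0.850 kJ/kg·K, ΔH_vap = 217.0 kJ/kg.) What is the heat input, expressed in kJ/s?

Q = 272 kJ/s

liquid -55.4→-26.1 °C: 41.606 kJ/kg
vaporisation at -26.1 °C: 217 kJ/kg
vapour -26.1→97.6 °C: 105.14 kJ/kg
Δh = 41.606 + 217 + 105.14 = 363.75 kJ/kg
Q = ṁ·Δh = 2689 kg/h × 363.75 kJ/kg = 978130 kJ/h
|Q| = 271.7 kW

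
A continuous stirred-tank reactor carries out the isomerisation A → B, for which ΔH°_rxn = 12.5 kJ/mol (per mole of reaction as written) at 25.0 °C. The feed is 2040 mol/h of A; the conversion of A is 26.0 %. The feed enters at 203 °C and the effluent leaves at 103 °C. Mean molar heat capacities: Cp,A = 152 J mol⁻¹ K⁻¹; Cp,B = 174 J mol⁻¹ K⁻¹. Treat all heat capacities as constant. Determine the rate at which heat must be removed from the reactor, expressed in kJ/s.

Q_out = 6.52 kJ/s

Extent of reaction ξ = 0.260 × 2040 = 530.4 mol/h
Reaction term: ξ·ΔH°_rxn = 530.4 × 12.5 = 6630 kJ/h
Sensible, feed 203→25 °C: -55194 kJ/h
Outlet flows (mol/h): A 1509.6, B 530.4
Sensible, products 25→103 °C: 25096 kJ/h
Q = ΔH = -23468 kJ/h = -6.5188 kW
Heat removed = 6.5188 kJ/s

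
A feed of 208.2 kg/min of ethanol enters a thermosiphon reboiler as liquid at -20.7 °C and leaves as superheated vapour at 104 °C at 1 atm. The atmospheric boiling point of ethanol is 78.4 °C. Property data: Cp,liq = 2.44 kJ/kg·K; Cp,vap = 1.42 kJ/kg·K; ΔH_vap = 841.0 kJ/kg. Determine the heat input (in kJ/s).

liquid -20.7→78.4 °C: 241.8 kJ/kg
vaporisation at 78.4 °C: 841 kJ/kg
vapour 78.4→104 °C: 36.352 kJ/kg
Δh = 241.8 + 841 + 36.352 = 1119.2 kJ/kg
Q = ṁ·Δh = 208.2 kg/min × 1119.2 kJ/kg = 233010 kJ/min
|Q| = 3883.5 kW

Q = 3880 kJ/s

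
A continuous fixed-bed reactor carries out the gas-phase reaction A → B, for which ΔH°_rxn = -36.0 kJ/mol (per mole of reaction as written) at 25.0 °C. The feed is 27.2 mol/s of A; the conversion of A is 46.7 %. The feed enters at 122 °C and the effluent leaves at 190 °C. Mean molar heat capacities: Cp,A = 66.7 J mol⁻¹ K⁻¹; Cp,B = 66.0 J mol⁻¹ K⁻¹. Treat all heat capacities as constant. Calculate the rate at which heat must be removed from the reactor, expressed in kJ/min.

Extent of reaction ξ = 0.467 × 27.2 = 12.702 mol/s
Reaction term: ξ·ΔH°_rxn = 12.702 × -36.0 = -457.29 kJ/s
Sensible, feed 122→25 °C: -175.98 kJ/s
Outlet flows (mol/s): A 14.498, B 12.702
Sensible, products 25→190 °C: 297.88 kJ/s
Q = ΔH = -335.39 kJ/s = -335.39 kW
Heat removed = 20123 kJ/min

Q_out = 20100 kJ/min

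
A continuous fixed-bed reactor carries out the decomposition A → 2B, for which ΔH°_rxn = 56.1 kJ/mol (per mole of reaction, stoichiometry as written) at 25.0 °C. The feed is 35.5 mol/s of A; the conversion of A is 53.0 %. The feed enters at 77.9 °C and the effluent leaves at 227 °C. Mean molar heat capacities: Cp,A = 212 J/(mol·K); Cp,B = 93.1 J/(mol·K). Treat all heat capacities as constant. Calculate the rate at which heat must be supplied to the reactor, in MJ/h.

Q_in = 7490 MJ/h

Extent of reaction ξ = 0.530 × 35.5 = 18.815 mol/s
Reaction term: ξ·ΔH°_rxn = 18.815 × 56.1 = 1055.5 kJ/s
Sensible, feed 77.9→25 °C: -398.13 kJ/s
Outlet flows (mol/s): A 16.685, B 37.63
Sensible, products 25→227 °C: 1422.2 kJ/s
Q = ΔH = 2079.6 kJ/s = 2079.6 kW
Heat supplied = 7486.5 MJ/h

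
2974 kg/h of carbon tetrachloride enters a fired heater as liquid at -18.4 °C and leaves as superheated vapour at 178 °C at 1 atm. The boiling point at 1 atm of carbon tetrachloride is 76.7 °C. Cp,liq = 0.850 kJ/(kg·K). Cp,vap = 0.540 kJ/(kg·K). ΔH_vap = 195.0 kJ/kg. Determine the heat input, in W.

Q = 273000 W

liquid -18.4→76.7 °C: 80.835 kJ/kg
vaporisation at 76.7 °C: 195 kJ/kg
vapour 76.7→178 °C: 54.702 kJ/kg
Δh = 80.835 + 195 + 54.702 = 330.54 kJ/kg
Q = ṁ·Δh = 2974 kg/h × 330.54 kJ/kg = 983020 kJ/h
|Q| = 273.06 kW = 273060 W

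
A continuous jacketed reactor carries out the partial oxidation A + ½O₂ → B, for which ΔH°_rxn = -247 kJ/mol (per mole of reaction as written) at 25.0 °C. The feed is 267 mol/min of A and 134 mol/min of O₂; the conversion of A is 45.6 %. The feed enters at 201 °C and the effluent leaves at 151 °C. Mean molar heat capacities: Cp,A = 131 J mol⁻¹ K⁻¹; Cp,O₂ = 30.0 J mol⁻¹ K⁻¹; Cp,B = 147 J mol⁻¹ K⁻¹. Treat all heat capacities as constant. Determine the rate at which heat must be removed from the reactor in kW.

Q_out = 533 kW

Extent of reaction ξ = 0.456 × 267 = 121.75 mol/min
Reaction term: ξ·ΔH°_rxn = 121.75 × -247 = -30073 kJ/min
Sensible, feed 201→25 °C: -6863.5 kJ/min
Outlet flows (mol/min): A 145.25, O₂ 73.124, B 121.75
Sensible, products 25→151 °C: 4929 kJ/min
Q = ΔH = -32007 kJ/min = -533.45 kW
Heat removed = 533.45 kW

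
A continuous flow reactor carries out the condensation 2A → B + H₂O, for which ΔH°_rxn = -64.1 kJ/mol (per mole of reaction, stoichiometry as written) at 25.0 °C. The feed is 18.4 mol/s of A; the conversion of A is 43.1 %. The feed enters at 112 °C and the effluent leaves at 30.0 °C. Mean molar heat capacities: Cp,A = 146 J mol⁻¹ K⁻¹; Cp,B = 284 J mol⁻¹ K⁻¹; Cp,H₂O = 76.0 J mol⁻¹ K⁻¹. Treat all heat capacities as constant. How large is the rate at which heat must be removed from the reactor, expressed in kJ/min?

Extent of reaction ξ = 0.431 × 18.4 / 2 = 3.9652 mol/s
Reaction term: ξ·ΔH°_rxn = 3.9652 × -64.1 = -254.17 kJ/s
Sensible, feed 112→25 °C: -233.72 kJ/s
Outlet flows (mol/s): A 10.47, B 3.9652, H₂O 3.9652
Sensible, products 25→30.0 °C: 14.78 kJ/s
Q = ΔH = -473.11 kJ/s = -473.11 kW
Heat removed = 28386 kJ/min

Q_out = 28400 kJ/min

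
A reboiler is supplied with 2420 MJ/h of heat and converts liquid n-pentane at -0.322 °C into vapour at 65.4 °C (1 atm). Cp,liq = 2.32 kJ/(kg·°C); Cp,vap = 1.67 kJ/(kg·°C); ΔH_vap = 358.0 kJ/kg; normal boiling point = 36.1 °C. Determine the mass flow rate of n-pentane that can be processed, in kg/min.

Δh = 2.32×(36.1−-0.322) + 358.0 + 1.67×(65.4−36.1) = 491.43 kJ/kg
Q = 2420 MJ/h = 672.22 kJ/s = 40333 kJ/min
ṁ = Q/Δh = 40333 / 491.43 = 82.073 kg/min

ṁ = 82.1 kg/min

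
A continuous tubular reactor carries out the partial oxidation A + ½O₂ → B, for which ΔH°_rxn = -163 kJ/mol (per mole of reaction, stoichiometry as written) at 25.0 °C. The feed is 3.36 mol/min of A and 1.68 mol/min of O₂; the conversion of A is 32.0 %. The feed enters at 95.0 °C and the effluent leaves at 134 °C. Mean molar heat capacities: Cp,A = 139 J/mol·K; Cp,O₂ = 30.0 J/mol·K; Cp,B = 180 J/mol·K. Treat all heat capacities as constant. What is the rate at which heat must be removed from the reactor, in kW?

Extent of reaction ξ = 0.320 × 3.36 = 1.0752 mol/min
Reaction term: ξ·ΔH°_rxn = 1.0752 × -163 = -175.26 kJ/min
Sensible, feed 95.0→25 °C: -36.221 kJ/min
Outlet flows (mol/min): A 2.2848, O₂ 1.1424, B 1.0752
Sensible, products 25→134 °C: 59.448 kJ/min
Q = ΔH = -152.03 kJ/min = -2.5338 kW
Heat removed = 2.5338 kW

Q_out = 2.53 kW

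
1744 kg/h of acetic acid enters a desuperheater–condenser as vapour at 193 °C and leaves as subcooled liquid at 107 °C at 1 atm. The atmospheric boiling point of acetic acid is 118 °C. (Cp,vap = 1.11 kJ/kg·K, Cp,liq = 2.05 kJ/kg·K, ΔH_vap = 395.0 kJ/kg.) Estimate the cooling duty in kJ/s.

vapour 193→118 °C: -83.25 kJ/kg
condensation at 118 °C: -395 kJ/kg
liquid 118→107 °C: -22.55 kJ/kg
Δh = -83.25 + -395 + -22.55 = -500.8 kJ/kg
Q = ṁ·Δh = 1744 kg/h × -500.8 kJ/kg = -873400 kJ/h
|Q| = 242.61 kW

Q_c = 243 kJ/s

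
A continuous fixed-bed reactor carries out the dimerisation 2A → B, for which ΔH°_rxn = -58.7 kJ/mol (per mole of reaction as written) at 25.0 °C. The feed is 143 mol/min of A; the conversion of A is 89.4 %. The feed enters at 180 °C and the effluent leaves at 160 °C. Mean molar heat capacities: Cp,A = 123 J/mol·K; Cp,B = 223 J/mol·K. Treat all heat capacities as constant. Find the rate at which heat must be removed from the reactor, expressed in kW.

Extent of reaction ξ = 0.894 × 143 / 2 = 63.921 mol/min
Reaction term: ξ·ΔH°_rxn = 63.921 × -58.7 = -3752.2 kJ/min
Sensible, feed 180→25 °C: -2726.3 kJ/min
Outlet flows (mol/min): A 15.158, B 63.921
Sensible, products 25→160 °C: 2176 kJ/min
Q = ΔH = -4302.4 kJ/min = -71.707 kW
Heat removed = 71.707 kW

Q_out = 71.7 kW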